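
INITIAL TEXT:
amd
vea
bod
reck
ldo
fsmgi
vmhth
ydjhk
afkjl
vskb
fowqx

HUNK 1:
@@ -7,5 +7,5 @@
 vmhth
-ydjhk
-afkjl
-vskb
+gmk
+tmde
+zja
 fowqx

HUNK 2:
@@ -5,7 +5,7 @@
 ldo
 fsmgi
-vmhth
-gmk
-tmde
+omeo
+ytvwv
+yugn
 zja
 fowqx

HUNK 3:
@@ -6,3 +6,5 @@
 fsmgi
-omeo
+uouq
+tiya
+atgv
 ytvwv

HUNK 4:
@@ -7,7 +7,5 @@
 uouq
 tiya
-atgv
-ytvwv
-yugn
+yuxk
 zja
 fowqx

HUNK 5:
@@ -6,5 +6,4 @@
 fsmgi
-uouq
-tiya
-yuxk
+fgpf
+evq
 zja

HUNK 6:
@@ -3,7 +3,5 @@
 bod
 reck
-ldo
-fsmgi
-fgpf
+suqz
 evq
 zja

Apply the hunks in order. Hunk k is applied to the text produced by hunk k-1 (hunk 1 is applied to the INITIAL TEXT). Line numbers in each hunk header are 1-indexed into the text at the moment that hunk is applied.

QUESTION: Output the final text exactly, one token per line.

Answer: amd
vea
bod
reck
suqz
evq
zja
fowqx

Derivation:
Hunk 1: at line 7 remove [ydjhk,afkjl,vskb] add [gmk,tmde,zja] -> 11 lines: amd vea bod reck ldo fsmgi vmhth gmk tmde zja fowqx
Hunk 2: at line 5 remove [vmhth,gmk,tmde] add [omeo,ytvwv,yugn] -> 11 lines: amd vea bod reck ldo fsmgi omeo ytvwv yugn zja fowqx
Hunk 3: at line 6 remove [omeo] add [uouq,tiya,atgv] -> 13 lines: amd vea bod reck ldo fsmgi uouq tiya atgv ytvwv yugn zja fowqx
Hunk 4: at line 7 remove [atgv,ytvwv,yugn] add [yuxk] -> 11 lines: amd vea bod reck ldo fsmgi uouq tiya yuxk zja fowqx
Hunk 5: at line 6 remove [uouq,tiya,yuxk] add [fgpf,evq] -> 10 lines: amd vea bod reck ldo fsmgi fgpf evq zja fowqx
Hunk 6: at line 3 remove [ldo,fsmgi,fgpf] add [suqz] -> 8 lines: amd vea bod reck suqz evq zja fowqx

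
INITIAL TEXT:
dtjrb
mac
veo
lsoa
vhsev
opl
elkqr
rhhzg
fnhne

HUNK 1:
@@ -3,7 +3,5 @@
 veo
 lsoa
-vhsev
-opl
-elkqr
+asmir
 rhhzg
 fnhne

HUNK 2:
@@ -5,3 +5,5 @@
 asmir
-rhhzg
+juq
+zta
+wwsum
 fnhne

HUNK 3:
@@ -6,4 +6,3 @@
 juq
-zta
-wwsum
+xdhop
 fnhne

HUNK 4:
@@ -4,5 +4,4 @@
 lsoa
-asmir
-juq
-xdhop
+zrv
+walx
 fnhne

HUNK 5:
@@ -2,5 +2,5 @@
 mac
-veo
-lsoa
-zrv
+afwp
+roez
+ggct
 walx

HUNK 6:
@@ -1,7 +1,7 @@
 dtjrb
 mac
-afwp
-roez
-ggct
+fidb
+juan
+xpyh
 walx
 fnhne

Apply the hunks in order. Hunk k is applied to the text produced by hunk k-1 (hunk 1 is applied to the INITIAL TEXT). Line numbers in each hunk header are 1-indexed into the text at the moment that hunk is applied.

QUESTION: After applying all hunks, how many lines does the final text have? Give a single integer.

Hunk 1: at line 3 remove [vhsev,opl,elkqr] add [asmir] -> 7 lines: dtjrb mac veo lsoa asmir rhhzg fnhne
Hunk 2: at line 5 remove [rhhzg] add [juq,zta,wwsum] -> 9 lines: dtjrb mac veo lsoa asmir juq zta wwsum fnhne
Hunk 3: at line 6 remove [zta,wwsum] add [xdhop] -> 8 lines: dtjrb mac veo lsoa asmir juq xdhop fnhne
Hunk 4: at line 4 remove [asmir,juq,xdhop] add [zrv,walx] -> 7 lines: dtjrb mac veo lsoa zrv walx fnhne
Hunk 5: at line 2 remove [veo,lsoa,zrv] add [afwp,roez,ggct] -> 7 lines: dtjrb mac afwp roez ggct walx fnhne
Hunk 6: at line 1 remove [afwp,roez,ggct] add [fidb,juan,xpyh] -> 7 lines: dtjrb mac fidb juan xpyh walx fnhne
Final line count: 7

Answer: 7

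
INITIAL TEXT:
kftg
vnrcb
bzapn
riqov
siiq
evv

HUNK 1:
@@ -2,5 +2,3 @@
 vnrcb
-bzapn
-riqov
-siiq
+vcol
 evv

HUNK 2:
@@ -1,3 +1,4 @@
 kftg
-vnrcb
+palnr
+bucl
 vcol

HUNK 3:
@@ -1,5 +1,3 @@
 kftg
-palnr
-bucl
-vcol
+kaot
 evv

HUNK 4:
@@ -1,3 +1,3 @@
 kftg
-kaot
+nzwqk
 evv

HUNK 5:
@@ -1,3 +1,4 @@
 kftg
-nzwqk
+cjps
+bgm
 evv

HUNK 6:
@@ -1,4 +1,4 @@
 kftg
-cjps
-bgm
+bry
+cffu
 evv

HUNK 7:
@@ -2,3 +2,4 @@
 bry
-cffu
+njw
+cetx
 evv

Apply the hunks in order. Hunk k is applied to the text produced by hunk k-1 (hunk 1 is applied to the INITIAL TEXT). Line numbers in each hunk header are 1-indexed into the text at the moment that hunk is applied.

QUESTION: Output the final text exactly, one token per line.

Hunk 1: at line 2 remove [bzapn,riqov,siiq] add [vcol] -> 4 lines: kftg vnrcb vcol evv
Hunk 2: at line 1 remove [vnrcb] add [palnr,bucl] -> 5 lines: kftg palnr bucl vcol evv
Hunk 3: at line 1 remove [palnr,bucl,vcol] add [kaot] -> 3 lines: kftg kaot evv
Hunk 4: at line 1 remove [kaot] add [nzwqk] -> 3 lines: kftg nzwqk evv
Hunk 5: at line 1 remove [nzwqk] add [cjps,bgm] -> 4 lines: kftg cjps bgm evv
Hunk 6: at line 1 remove [cjps,bgm] add [bry,cffu] -> 4 lines: kftg bry cffu evv
Hunk 7: at line 2 remove [cffu] add [njw,cetx] -> 5 lines: kftg bry njw cetx evv

Answer: kftg
bry
njw
cetx
evv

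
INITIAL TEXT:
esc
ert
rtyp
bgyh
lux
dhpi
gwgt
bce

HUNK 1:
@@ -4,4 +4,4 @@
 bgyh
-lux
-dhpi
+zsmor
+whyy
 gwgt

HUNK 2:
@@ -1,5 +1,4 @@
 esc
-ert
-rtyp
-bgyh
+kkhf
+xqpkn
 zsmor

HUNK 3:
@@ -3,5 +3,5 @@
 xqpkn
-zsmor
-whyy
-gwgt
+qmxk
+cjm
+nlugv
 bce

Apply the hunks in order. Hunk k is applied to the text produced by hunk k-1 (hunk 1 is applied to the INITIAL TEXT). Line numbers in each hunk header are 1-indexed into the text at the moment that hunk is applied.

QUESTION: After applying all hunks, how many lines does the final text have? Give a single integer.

Answer: 7

Derivation:
Hunk 1: at line 4 remove [lux,dhpi] add [zsmor,whyy] -> 8 lines: esc ert rtyp bgyh zsmor whyy gwgt bce
Hunk 2: at line 1 remove [ert,rtyp,bgyh] add [kkhf,xqpkn] -> 7 lines: esc kkhf xqpkn zsmor whyy gwgt bce
Hunk 3: at line 3 remove [zsmor,whyy,gwgt] add [qmxk,cjm,nlugv] -> 7 lines: esc kkhf xqpkn qmxk cjm nlugv bce
Final line count: 7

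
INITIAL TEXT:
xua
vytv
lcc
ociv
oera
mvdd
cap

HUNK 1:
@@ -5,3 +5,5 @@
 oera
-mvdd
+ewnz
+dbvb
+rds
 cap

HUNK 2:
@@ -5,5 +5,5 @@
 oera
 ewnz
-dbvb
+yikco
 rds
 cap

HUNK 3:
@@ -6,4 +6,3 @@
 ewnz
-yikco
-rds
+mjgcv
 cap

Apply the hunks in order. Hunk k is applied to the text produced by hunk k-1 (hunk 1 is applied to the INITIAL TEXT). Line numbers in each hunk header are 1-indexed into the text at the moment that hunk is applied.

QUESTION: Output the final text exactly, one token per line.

Hunk 1: at line 5 remove [mvdd] add [ewnz,dbvb,rds] -> 9 lines: xua vytv lcc ociv oera ewnz dbvb rds cap
Hunk 2: at line 5 remove [dbvb] add [yikco] -> 9 lines: xua vytv lcc ociv oera ewnz yikco rds cap
Hunk 3: at line 6 remove [yikco,rds] add [mjgcv] -> 8 lines: xua vytv lcc ociv oera ewnz mjgcv cap

Answer: xua
vytv
lcc
ociv
oera
ewnz
mjgcv
cap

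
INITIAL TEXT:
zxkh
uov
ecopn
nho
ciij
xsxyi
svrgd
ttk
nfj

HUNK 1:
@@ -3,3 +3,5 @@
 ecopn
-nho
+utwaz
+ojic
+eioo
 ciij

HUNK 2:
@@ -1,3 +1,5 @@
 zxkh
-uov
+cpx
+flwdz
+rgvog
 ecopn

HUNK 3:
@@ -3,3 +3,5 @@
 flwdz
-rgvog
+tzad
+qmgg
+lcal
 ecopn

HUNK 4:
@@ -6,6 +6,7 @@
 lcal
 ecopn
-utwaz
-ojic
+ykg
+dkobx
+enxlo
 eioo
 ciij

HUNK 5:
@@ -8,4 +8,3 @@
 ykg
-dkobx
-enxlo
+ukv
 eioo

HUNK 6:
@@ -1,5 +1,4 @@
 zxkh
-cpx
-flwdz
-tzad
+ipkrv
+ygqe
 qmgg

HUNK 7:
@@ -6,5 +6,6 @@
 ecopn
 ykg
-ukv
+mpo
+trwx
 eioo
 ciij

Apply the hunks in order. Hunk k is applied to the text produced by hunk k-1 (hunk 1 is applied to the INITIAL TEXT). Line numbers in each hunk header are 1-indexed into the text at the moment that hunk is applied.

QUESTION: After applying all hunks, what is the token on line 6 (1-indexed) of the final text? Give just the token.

Answer: ecopn

Derivation:
Hunk 1: at line 3 remove [nho] add [utwaz,ojic,eioo] -> 11 lines: zxkh uov ecopn utwaz ojic eioo ciij xsxyi svrgd ttk nfj
Hunk 2: at line 1 remove [uov] add [cpx,flwdz,rgvog] -> 13 lines: zxkh cpx flwdz rgvog ecopn utwaz ojic eioo ciij xsxyi svrgd ttk nfj
Hunk 3: at line 3 remove [rgvog] add [tzad,qmgg,lcal] -> 15 lines: zxkh cpx flwdz tzad qmgg lcal ecopn utwaz ojic eioo ciij xsxyi svrgd ttk nfj
Hunk 4: at line 6 remove [utwaz,ojic] add [ykg,dkobx,enxlo] -> 16 lines: zxkh cpx flwdz tzad qmgg lcal ecopn ykg dkobx enxlo eioo ciij xsxyi svrgd ttk nfj
Hunk 5: at line 8 remove [dkobx,enxlo] add [ukv] -> 15 lines: zxkh cpx flwdz tzad qmgg lcal ecopn ykg ukv eioo ciij xsxyi svrgd ttk nfj
Hunk 6: at line 1 remove [cpx,flwdz,tzad] add [ipkrv,ygqe] -> 14 lines: zxkh ipkrv ygqe qmgg lcal ecopn ykg ukv eioo ciij xsxyi svrgd ttk nfj
Hunk 7: at line 6 remove [ukv] add [mpo,trwx] -> 15 lines: zxkh ipkrv ygqe qmgg lcal ecopn ykg mpo trwx eioo ciij xsxyi svrgd ttk nfj
Final line 6: ecopn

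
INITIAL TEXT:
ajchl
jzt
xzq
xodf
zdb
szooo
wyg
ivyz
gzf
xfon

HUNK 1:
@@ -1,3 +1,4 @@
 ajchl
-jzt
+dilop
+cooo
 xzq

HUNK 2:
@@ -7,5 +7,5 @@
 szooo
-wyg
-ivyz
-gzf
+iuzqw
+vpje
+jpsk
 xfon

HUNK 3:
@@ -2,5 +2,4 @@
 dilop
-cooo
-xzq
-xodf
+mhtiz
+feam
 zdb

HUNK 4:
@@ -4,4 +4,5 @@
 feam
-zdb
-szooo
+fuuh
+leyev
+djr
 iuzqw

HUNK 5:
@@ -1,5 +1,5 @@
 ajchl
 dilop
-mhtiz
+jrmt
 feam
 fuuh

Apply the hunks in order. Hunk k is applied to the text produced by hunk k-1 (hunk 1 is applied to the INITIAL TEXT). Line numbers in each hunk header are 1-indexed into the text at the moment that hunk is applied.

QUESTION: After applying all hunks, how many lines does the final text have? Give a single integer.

Answer: 11

Derivation:
Hunk 1: at line 1 remove [jzt] add [dilop,cooo] -> 11 lines: ajchl dilop cooo xzq xodf zdb szooo wyg ivyz gzf xfon
Hunk 2: at line 7 remove [wyg,ivyz,gzf] add [iuzqw,vpje,jpsk] -> 11 lines: ajchl dilop cooo xzq xodf zdb szooo iuzqw vpje jpsk xfon
Hunk 3: at line 2 remove [cooo,xzq,xodf] add [mhtiz,feam] -> 10 lines: ajchl dilop mhtiz feam zdb szooo iuzqw vpje jpsk xfon
Hunk 4: at line 4 remove [zdb,szooo] add [fuuh,leyev,djr] -> 11 lines: ajchl dilop mhtiz feam fuuh leyev djr iuzqw vpje jpsk xfon
Hunk 5: at line 1 remove [mhtiz] add [jrmt] -> 11 lines: ajchl dilop jrmt feam fuuh leyev djr iuzqw vpje jpsk xfon
Final line count: 11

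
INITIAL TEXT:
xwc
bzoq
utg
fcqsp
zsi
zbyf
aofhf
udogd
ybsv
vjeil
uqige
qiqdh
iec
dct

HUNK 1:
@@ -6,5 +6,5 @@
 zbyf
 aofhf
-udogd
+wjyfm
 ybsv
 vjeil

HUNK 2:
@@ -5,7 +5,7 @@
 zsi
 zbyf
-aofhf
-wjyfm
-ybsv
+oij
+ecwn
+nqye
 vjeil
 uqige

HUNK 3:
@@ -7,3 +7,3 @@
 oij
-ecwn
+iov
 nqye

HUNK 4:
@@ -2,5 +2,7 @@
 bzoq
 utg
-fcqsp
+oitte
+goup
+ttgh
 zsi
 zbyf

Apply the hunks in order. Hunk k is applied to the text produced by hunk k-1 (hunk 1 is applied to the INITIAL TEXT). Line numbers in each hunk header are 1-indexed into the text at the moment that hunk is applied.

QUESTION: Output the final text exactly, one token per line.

Answer: xwc
bzoq
utg
oitte
goup
ttgh
zsi
zbyf
oij
iov
nqye
vjeil
uqige
qiqdh
iec
dct

Derivation:
Hunk 1: at line 6 remove [udogd] add [wjyfm] -> 14 lines: xwc bzoq utg fcqsp zsi zbyf aofhf wjyfm ybsv vjeil uqige qiqdh iec dct
Hunk 2: at line 5 remove [aofhf,wjyfm,ybsv] add [oij,ecwn,nqye] -> 14 lines: xwc bzoq utg fcqsp zsi zbyf oij ecwn nqye vjeil uqige qiqdh iec dct
Hunk 3: at line 7 remove [ecwn] add [iov] -> 14 lines: xwc bzoq utg fcqsp zsi zbyf oij iov nqye vjeil uqige qiqdh iec dct
Hunk 4: at line 2 remove [fcqsp] add [oitte,goup,ttgh] -> 16 lines: xwc bzoq utg oitte goup ttgh zsi zbyf oij iov nqye vjeil uqige qiqdh iec dct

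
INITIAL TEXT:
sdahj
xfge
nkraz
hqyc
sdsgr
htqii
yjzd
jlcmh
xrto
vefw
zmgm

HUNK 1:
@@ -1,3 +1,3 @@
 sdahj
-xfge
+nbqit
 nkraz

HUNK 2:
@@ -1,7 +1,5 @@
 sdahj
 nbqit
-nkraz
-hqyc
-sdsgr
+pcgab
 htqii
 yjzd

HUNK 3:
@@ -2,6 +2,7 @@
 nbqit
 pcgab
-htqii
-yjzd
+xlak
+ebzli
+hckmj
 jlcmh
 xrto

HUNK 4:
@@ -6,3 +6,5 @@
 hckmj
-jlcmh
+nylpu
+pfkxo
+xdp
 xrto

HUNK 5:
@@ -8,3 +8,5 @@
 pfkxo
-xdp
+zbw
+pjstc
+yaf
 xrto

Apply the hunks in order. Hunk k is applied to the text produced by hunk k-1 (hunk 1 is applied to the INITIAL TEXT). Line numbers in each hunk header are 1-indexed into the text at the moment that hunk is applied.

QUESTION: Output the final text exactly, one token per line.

Answer: sdahj
nbqit
pcgab
xlak
ebzli
hckmj
nylpu
pfkxo
zbw
pjstc
yaf
xrto
vefw
zmgm

Derivation:
Hunk 1: at line 1 remove [xfge] add [nbqit] -> 11 lines: sdahj nbqit nkraz hqyc sdsgr htqii yjzd jlcmh xrto vefw zmgm
Hunk 2: at line 1 remove [nkraz,hqyc,sdsgr] add [pcgab] -> 9 lines: sdahj nbqit pcgab htqii yjzd jlcmh xrto vefw zmgm
Hunk 3: at line 2 remove [htqii,yjzd] add [xlak,ebzli,hckmj] -> 10 lines: sdahj nbqit pcgab xlak ebzli hckmj jlcmh xrto vefw zmgm
Hunk 4: at line 6 remove [jlcmh] add [nylpu,pfkxo,xdp] -> 12 lines: sdahj nbqit pcgab xlak ebzli hckmj nylpu pfkxo xdp xrto vefw zmgm
Hunk 5: at line 8 remove [xdp] add [zbw,pjstc,yaf] -> 14 lines: sdahj nbqit pcgab xlak ebzli hckmj nylpu pfkxo zbw pjstc yaf xrto vefw zmgm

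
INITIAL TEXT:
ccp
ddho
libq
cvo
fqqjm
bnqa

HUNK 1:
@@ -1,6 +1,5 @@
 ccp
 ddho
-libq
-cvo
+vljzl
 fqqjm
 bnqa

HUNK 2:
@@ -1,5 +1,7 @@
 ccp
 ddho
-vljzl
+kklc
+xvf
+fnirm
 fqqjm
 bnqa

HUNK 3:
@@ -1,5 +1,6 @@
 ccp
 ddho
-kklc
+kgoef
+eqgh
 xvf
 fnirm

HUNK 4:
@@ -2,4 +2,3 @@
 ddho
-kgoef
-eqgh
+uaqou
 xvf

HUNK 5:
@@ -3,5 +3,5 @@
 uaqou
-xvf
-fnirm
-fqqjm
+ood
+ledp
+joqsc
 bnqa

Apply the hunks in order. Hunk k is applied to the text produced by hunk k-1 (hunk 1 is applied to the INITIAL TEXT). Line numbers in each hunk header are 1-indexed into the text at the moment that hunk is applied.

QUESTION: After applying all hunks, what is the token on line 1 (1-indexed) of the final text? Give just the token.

Hunk 1: at line 1 remove [libq,cvo] add [vljzl] -> 5 lines: ccp ddho vljzl fqqjm bnqa
Hunk 2: at line 1 remove [vljzl] add [kklc,xvf,fnirm] -> 7 lines: ccp ddho kklc xvf fnirm fqqjm bnqa
Hunk 3: at line 1 remove [kklc] add [kgoef,eqgh] -> 8 lines: ccp ddho kgoef eqgh xvf fnirm fqqjm bnqa
Hunk 4: at line 2 remove [kgoef,eqgh] add [uaqou] -> 7 lines: ccp ddho uaqou xvf fnirm fqqjm bnqa
Hunk 5: at line 3 remove [xvf,fnirm,fqqjm] add [ood,ledp,joqsc] -> 7 lines: ccp ddho uaqou ood ledp joqsc bnqa
Final line 1: ccp

Answer: ccp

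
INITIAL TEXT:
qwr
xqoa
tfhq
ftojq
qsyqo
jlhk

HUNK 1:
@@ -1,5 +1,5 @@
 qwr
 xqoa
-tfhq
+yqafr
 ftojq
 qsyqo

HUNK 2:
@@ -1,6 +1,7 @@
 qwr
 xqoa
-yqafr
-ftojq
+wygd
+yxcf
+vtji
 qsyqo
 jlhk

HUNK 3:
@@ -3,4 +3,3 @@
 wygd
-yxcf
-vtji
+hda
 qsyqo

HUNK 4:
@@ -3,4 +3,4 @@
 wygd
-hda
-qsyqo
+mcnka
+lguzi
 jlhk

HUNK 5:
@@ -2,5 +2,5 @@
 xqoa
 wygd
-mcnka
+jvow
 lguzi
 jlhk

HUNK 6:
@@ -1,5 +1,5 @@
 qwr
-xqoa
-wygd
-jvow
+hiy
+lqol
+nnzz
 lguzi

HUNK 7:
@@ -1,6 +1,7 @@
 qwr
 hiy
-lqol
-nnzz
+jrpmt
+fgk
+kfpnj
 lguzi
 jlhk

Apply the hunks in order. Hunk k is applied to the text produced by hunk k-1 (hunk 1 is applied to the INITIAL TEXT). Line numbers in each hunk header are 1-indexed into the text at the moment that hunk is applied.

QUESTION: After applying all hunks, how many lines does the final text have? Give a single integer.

Hunk 1: at line 1 remove [tfhq] add [yqafr] -> 6 lines: qwr xqoa yqafr ftojq qsyqo jlhk
Hunk 2: at line 1 remove [yqafr,ftojq] add [wygd,yxcf,vtji] -> 7 lines: qwr xqoa wygd yxcf vtji qsyqo jlhk
Hunk 3: at line 3 remove [yxcf,vtji] add [hda] -> 6 lines: qwr xqoa wygd hda qsyqo jlhk
Hunk 4: at line 3 remove [hda,qsyqo] add [mcnka,lguzi] -> 6 lines: qwr xqoa wygd mcnka lguzi jlhk
Hunk 5: at line 2 remove [mcnka] add [jvow] -> 6 lines: qwr xqoa wygd jvow lguzi jlhk
Hunk 6: at line 1 remove [xqoa,wygd,jvow] add [hiy,lqol,nnzz] -> 6 lines: qwr hiy lqol nnzz lguzi jlhk
Hunk 7: at line 1 remove [lqol,nnzz] add [jrpmt,fgk,kfpnj] -> 7 lines: qwr hiy jrpmt fgk kfpnj lguzi jlhk
Final line count: 7

Answer: 7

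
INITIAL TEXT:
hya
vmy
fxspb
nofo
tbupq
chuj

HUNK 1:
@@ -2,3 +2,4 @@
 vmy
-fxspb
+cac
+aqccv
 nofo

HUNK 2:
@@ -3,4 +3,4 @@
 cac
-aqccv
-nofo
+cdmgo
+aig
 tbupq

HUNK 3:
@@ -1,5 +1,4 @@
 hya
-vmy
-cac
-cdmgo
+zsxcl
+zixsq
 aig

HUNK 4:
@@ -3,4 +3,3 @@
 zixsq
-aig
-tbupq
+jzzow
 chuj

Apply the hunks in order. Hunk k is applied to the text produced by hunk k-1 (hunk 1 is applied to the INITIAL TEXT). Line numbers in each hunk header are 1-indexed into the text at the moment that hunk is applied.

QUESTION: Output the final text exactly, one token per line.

Answer: hya
zsxcl
zixsq
jzzow
chuj

Derivation:
Hunk 1: at line 2 remove [fxspb] add [cac,aqccv] -> 7 lines: hya vmy cac aqccv nofo tbupq chuj
Hunk 2: at line 3 remove [aqccv,nofo] add [cdmgo,aig] -> 7 lines: hya vmy cac cdmgo aig tbupq chuj
Hunk 3: at line 1 remove [vmy,cac,cdmgo] add [zsxcl,zixsq] -> 6 lines: hya zsxcl zixsq aig tbupq chuj
Hunk 4: at line 3 remove [aig,tbupq] add [jzzow] -> 5 lines: hya zsxcl zixsq jzzow chuj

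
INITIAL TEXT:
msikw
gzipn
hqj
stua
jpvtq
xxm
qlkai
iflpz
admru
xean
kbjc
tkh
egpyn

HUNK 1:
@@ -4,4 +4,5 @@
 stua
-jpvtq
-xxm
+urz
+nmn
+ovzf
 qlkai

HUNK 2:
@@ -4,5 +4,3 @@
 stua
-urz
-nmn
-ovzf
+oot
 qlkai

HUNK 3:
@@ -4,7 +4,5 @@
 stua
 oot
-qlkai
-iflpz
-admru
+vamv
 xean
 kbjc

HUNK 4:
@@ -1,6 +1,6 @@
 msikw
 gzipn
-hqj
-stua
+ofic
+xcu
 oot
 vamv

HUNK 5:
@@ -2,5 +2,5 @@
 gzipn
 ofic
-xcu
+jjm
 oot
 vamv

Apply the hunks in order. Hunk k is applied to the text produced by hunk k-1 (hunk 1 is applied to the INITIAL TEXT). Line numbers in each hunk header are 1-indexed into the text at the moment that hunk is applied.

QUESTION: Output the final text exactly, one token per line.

Answer: msikw
gzipn
ofic
jjm
oot
vamv
xean
kbjc
tkh
egpyn

Derivation:
Hunk 1: at line 4 remove [jpvtq,xxm] add [urz,nmn,ovzf] -> 14 lines: msikw gzipn hqj stua urz nmn ovzf qlkai iflpz admru xean kbjc tkh egpyn
Hunk 2: at line 4 remove [urz,nmn,ovzf] add [oot] -> 12 lines: msikw gzipn hqj stua oot qlkai iflpz admru xean kbjc tkh egpyn
Hunk 3: at line 4 remove [qlkai,iflpz,admru] add [vamv] -> 10 lines: msikw gzipn hqj stua oot vamv xean kbjc tkh egpyn
Hunk 4: at line 1 remove [hqj,stua] add [ofic,xcu] -> 10 lines: msikw gzipn ofic xcu oot vamv xean kbjc tkh egpyn
Hunk 5: at line 2 remove [xcu] add [jjm] -> 10 lines: msikw gzipn ofic jjm oot vamv xean kbjc tkh egpyn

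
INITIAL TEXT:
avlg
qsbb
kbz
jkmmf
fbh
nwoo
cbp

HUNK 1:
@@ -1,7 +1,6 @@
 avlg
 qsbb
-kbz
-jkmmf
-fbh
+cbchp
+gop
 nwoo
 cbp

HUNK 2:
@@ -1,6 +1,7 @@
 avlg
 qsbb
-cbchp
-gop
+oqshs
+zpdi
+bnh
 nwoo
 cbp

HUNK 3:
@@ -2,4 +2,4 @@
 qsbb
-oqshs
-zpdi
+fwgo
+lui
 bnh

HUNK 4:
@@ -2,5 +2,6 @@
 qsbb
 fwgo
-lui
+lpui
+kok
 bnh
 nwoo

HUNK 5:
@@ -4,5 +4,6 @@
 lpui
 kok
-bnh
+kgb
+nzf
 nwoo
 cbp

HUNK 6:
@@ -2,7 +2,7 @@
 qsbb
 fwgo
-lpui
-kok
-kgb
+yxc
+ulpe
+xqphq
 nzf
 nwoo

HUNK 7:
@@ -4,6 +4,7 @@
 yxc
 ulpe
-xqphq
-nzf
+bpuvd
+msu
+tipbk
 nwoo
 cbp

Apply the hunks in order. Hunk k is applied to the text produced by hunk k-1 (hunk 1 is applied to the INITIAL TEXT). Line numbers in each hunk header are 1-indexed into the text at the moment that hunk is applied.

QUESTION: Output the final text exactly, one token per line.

Answer: avlg
qsbb
fwgo
yxc
ulpe
bpuvd
msu
tipbk
nwoo
cbp

Derivation:
Hunk 1: at line 1 remove [kbz,jkmmf,fbh] add [cbchp,gop] -> 6 lines: avlg qsbb cbchp gop nwoo cbp
Hunk 2: at line 1 remove [cbchp,gop] add [oqshs,zpdi,bnh] -> 7 lines: avlg qsbb oqshs zpdi bnh nwoo cbp
Hunk 3: at line 2 remove [oqshs,zpdi] add [fwgo,lui] -> 7 lines: avlg qsbb fwgo lui bnh nwoo cbp
Hunk 4: at line 2 remove [lui] add [lpui,kok] -> 8 lines: avlg qsbb fwgo lpui kok bnh nwoo cbp
Hunk 5: at line 4 remove [bnh] add [kgb,nzf] -> 9 lines: avlg qsbb fwgo lpui kok kgb nzf nwoo cbp
Hunk 6: at line 2 remove [lpui,kok,kgb] add [yxc,ulpe,xqphq] -> 9 lines: avlg qsbb fwgo yxc ulpe xqphq nzf nwoo cbp
Hunk 7: at line 4 remove [xqphq,nzf] add [bpuvd,msu,tipbk] -> 10 lines: avlg qsbb fwgo yxc ulpe bpuvd msu tipbk nwoo cbp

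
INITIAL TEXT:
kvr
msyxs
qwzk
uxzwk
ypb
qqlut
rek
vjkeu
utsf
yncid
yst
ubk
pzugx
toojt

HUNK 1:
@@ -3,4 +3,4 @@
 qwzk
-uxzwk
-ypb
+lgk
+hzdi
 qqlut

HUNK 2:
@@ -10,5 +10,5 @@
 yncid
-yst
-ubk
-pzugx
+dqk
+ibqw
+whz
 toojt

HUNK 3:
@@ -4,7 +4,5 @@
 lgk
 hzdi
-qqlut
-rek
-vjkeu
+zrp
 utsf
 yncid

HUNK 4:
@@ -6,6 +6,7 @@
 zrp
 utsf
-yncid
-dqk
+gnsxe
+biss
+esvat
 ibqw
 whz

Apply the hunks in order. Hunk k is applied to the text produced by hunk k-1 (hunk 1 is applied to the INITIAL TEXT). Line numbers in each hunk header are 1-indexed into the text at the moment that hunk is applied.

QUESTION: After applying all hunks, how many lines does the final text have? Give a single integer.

Hunk 1: at line 3 remove [uxzwk,ypb] add [lgk,hzdi] -> 14 lines: kvr msyxs qwzk lgk hzdi qqlut rek vjkeu utsf yncid yst ubk pzugx toojt
Hunk 2: at line 10 remove [yst,ubk,pzugx] add [dqk,ibqw,whz] -> 14 lines: kvr msyxs qwzk lgk hzdi qqlut rek vjkeu utsf yncid dqk ibqw whz toojt
Hunk 3: at line 4 remove [qqlut,rek,vjkeu] add [zrp] -> 12 lines: kvr msyxs qwzk lgk hzdi zrp utsf yncid dqk ibqw whz toojt
Hunk 4: at line 6 remove [yncid,dqk] add [gnsxe,biss,esvat] -> 13 lines: kvr msyxs qwzk lgk hzdi zrp utsf gnsxe biss esvat ibqw whz toojt
Final line count: 13

Answer: 13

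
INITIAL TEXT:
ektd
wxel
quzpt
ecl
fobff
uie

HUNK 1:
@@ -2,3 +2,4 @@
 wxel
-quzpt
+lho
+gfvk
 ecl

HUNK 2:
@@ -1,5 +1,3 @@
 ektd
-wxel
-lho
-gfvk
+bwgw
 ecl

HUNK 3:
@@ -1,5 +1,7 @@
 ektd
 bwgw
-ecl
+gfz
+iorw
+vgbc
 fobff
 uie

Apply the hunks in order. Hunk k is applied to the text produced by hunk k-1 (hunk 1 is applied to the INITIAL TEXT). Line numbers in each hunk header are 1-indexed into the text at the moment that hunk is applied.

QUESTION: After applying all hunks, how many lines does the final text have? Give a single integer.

Answer: 7

Derivation:
Hunk 1: at line 2 remove [quzpt] add [lho,gfvk] -> 7 lines: ektd wxel lho gfvk ecl fobff uie
Hunk 2: at line 1 remove [wxel,lho,gfvk] add [bwgw] -> 5 lines: ektd bwgw ecl fobff uie
Hunk 3: at line 1 remove [ecl] add [gfz,iorw,vgbc] -> 7 lines: ektd bwgw gfz iorw vgbc fobff uie
Final line count: 7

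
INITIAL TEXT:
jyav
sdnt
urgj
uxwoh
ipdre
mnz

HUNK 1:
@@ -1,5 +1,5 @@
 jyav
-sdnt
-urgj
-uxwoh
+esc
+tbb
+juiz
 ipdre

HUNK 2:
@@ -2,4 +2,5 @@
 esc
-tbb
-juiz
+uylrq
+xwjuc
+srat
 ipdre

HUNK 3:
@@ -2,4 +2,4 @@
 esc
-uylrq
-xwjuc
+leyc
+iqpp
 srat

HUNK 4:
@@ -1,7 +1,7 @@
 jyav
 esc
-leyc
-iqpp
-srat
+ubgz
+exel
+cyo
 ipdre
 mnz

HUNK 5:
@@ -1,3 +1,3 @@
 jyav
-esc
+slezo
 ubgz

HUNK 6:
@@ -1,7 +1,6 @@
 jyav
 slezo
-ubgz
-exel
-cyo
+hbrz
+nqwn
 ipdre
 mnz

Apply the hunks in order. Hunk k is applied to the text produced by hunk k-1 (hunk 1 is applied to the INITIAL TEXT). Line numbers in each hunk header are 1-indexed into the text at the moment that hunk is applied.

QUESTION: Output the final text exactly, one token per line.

Hunk 1: at line 1 remove [sdnt,urgj,uxwoh] add [esc,tbb,juiz] -> 6 lines: jyav esc tbb juiz ipdre mnz
Hunk 2: at line 2 remove [tbb,juiz] add [uylrq,xwjuc,srat] -> 7 lines: jyav esc uylrq xwjuc srat ipdre mnz
Hunk 3: at line 2 remove [uylrq,xwjuc] add [leyc,iqpp] -> 7 lines: jyav esc leyc iqpp srat ipdre mnz
Hunk 4: at line 1 remove [leyc,iqpp,srat] add [ubgz,exel,cyo] -> 7 lines: jyav esc ubgz exel cyo ipdre mnz
Hunk 5: at line 1 remove [esc] add [slezo] -> 7 lines: jyav slezo ubgz exel cyo ipdre mnz
Hunk 6: at line 1 remove [ubgz,exel,cyo] add [hbrz,nqwn] -> 6 lines: jyav slezo hbrz nqwn ipdre mnz

Answer: jyav
slezo
hbrz
nqwn
ipdre
mnz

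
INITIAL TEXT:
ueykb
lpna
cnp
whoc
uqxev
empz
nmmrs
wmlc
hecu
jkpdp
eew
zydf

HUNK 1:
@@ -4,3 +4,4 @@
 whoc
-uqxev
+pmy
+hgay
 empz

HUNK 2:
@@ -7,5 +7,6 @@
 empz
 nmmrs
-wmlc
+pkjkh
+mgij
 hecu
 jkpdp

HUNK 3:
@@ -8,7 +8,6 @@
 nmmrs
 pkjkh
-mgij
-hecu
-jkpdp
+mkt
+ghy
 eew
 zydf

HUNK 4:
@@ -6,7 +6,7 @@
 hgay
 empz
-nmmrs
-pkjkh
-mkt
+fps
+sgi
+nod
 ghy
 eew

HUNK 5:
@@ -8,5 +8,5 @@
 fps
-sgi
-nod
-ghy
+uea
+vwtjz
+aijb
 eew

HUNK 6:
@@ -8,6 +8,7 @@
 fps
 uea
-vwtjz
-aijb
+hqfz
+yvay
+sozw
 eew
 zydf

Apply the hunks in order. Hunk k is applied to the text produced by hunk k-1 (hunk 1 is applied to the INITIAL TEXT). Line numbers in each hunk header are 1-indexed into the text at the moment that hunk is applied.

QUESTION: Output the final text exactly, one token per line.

Hunk 1: at line 4 remove [uqxev] add [pmy,hgay] -> 13 lines: ueykb lpna cnp whoc pmy hgay empz nmmrs wmlc hecu jkpdp eew zydf
Hunk 2: at line 7 remove [wmlc] add [pkjkh,mgij] -> 14 lines: ueykb lpna cnp whoc pmy hgay empz nmmrs pkjkh mgij hecu jkpdp eew zydf
Hunk 3: at line 8 remove [mgij,hecu,jkpdp] add [mkt,ghy] -> 13 lines: ueykb lpna cnp whoc pmy hgay empz nmmrs pkjkh mkt ghy eew zydf
Hunk 4: at line 6 remove [nmmrs,pkjkh,mkt] add [fps,sgi,nod] -> 13 lines: ueykb lpna cnp whoc pmy hgay empz fps sgi nod ghy eew zydf
Hunk 5: at line 8 remove [sgi,nod,ghy] add [uea,vwtjz,aijb] -> 13 lines: ueykb lpna cnp whoc pmy hgay empz fps uea vwtjz aijb eew zydf
Hunk 6: at line 8 remove [vwtjz,aijb] add [hqfz,yvay,sozw] -> 14 lines: ueykb lpna cnp whoc pmy hgay empz fps uea hqfz yvay sozw eew zydf

Answer: ueykb
lpna
cnp
whoc
pmy
hgay
empz
fps
uea
hqfz
yvay
sozw
eew
zydf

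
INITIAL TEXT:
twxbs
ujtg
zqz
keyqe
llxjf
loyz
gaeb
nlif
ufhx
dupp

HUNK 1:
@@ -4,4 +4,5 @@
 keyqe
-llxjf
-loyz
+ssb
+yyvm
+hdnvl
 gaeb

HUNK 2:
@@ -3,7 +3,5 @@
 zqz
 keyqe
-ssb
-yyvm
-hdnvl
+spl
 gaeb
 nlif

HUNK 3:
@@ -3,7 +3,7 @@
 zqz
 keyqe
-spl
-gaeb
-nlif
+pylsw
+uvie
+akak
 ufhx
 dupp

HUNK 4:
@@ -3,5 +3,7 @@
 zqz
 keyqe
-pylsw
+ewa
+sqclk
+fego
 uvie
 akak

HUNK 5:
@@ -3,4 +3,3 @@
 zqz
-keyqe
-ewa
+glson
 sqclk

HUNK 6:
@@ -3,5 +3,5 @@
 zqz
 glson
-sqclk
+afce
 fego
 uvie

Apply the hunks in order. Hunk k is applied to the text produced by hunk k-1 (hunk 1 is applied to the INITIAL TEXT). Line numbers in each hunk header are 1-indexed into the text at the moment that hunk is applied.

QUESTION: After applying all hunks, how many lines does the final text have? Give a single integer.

Hunk 1: at line 4 remove [llxjf,loyz] add [ssb,yyvm,hdnvl] -> 11 lines: twxbs ujtg zqz keyqe ssb yyvm hdnvl gaeb nlif ufhx dupp
Hunk 2: at line 3 remove [ssb,yyvm,hdnvl] add [spl] -> 9 lines: twxbs ujtg zqz keyqe spl gaeb nlif ufhx dupp
Hunk 3: at line 3 remove [spl,gaeb,nlif] add [pylsw,uvie,akak] -> 9 lines: twxbs ujtg zqz keyqe pylsw uvie akak ufhx dupp
Hunk 4: at line 3 remove [pylsw] add [ewa,sqclk,fego] -> 11 lines: twxbs ujtg zqz keyqe ewa sqclk fego uvie akak ufhx dupp
Hunk 5: at line 3 remove [keyqe,ewa] add [glson] -> 10 lines: twxbs ujtg zqz glson sqclk fego uvie akak ufhx dupp
Hunk 6: at line 3 remove [sqclk] add [afce] -> 10 lines: twxbs ujtg zqz glson afce fego uvie akak ufhx dupp
Final line count: 10

Answer: 10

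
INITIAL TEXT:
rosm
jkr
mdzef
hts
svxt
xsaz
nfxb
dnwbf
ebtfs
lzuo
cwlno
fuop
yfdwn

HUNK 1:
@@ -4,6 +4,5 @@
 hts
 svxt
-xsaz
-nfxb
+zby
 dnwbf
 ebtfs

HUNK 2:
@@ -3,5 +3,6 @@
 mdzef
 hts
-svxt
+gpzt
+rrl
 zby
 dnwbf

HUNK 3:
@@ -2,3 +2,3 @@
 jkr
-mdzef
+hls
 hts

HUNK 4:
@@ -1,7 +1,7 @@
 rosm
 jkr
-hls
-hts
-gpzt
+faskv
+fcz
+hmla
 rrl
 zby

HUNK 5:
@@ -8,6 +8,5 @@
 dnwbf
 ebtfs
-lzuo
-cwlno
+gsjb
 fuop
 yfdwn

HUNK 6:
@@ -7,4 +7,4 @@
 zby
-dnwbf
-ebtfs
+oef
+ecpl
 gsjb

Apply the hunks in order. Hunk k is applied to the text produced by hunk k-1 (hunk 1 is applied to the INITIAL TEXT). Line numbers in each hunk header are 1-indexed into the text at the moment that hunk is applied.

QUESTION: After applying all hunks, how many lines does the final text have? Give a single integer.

Answer: 12

Derivation:
Hunk 1: at line 4 remove [xsaz,nfxb] add [zby] -> 12 lines: rosm jkr mdzef hts svxt zby dnwbf ebtfs lzuo cwlno fuop yfdwn
Hunk 2: at line 3 remove [svxt] add [gpzt,rrl] -> 13 lines: rosm jkr mdzef hts gpzt rrl zby dnwbf ebtfs lzuo cwlno fuop yfdwn
Hunk 3: at line 2 remove [mdzef] add [hls] -> 13 lines: rosm jkr hls hts gpzt rrl zby dnwbf ebtfs lzuo cwlno fuop yfdwn
Hunk 4: at line 1 remove [hls,hts,gpzt] add [faskv,fcz,hmla] -> 13 lines: rosm jkr faskv fcz hmla rrl zby dnwbf ebtfs lzuo cwlno fuop yfdwn
Hunk 5: at line 8 remove [lzuo,cwlno] add [gsjb] -> 12 lines: rosm jkr faskv fcz hmla rrl zby dnwbf ebtfs gsjb fuop yfdwn
Hunk 6: at line 7 remove [dnwbf,ebtfs] add [oef,ecpl] -> 12 lines: rosm jkr faskv fcz hmla rrl zby oef ecpl gsjb fuop yfdwn
Final line count: 12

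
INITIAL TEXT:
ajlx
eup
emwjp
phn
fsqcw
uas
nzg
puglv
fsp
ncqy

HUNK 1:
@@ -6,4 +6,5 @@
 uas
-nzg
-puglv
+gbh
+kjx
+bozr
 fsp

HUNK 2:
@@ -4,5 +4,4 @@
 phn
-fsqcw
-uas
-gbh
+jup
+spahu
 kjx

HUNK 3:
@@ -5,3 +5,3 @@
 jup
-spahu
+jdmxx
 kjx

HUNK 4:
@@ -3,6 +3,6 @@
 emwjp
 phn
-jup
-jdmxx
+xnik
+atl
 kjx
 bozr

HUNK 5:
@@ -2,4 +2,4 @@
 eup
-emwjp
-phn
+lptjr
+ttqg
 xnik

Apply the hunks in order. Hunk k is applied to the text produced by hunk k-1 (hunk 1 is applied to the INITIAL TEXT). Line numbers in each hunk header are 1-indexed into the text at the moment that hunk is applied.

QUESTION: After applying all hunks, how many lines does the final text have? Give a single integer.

Hunk 1: at line 6 remove [nzg,puglv] add [gbh,kjx,bozr] -> 11 lines: ajlx eup emwjp phn fsqcw uas gbh kjx bozr fsp ncqy
Hunk 2: at line 4 remove [fsqcw,uas,gbh] add [jup,spahu] -> 10 lines: ajlx eup emwjp phn jup spahu kjx bozr fsp ncqy
Hunk 3: at line 5 remove [spahu] add [jdmxx] -> 10 lines: ajlx eup emwjp phn jup jdmxx kjx bozr fsp ncqy
Hunk 4: at line 3 remove [jup,jdmxx] add [xnik,atl] -> 10 lines: ajlx eup emwjp phn xnik atl kjx bozr fsp ncqy
Hunk 5: at line 2 remove [emwjp,phn] add [lptjr,ttqg] -> 10 lines: ajlx eup lptjr ttqg xnik atl kjx bozr fsp ncqy
Final line count: 10

Answer: 10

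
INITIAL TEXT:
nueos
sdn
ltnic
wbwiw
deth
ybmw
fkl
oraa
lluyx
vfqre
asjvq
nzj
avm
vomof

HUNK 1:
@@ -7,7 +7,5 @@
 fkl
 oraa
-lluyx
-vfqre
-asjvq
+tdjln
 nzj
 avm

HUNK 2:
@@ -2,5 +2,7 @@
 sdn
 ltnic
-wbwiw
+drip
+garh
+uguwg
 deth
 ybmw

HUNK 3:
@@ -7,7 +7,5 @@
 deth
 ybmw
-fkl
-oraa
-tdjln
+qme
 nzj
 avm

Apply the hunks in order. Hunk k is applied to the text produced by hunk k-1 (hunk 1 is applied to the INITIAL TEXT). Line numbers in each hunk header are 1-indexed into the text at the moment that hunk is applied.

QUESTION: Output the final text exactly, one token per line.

Hunk 1: at line 7 remove [lluyx,vfqre,asjvq] add [tdjln] -> 12 lines: nueos sdn ltnic wbwiw deth ybmw fkl oraa tdjln nzj avm vomof
Hunk 2: at line 2 remove [wbwiw] add [drip,garh,uguwg] -> 14 lines: nueos sdn ltnic drip garh uguwg deth ybmw fkl oraa tdjln nzj avm vomof
Hunk 3: at line 7 remove [fkl,oraa,tdjln] add [qme] -> 12 lines: nueos sdn ltnic drip garh uguwg deth ybmw qme nzj avm vomof

Answer: nueos
sdn
ltnic
drip
garh
uguwg
deth
ybmw
qme
nzj
avm
vomof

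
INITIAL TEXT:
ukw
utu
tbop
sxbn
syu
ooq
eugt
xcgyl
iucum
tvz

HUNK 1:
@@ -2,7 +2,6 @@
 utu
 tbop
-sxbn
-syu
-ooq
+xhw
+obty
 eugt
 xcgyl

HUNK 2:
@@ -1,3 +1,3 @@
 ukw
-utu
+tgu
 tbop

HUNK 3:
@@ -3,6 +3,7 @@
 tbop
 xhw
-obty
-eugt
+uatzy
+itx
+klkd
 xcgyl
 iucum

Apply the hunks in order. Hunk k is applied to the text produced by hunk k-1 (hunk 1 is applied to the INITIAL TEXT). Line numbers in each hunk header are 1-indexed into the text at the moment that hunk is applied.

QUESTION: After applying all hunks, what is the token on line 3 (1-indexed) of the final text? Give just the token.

Hunk 1: at line 2 remove [sxbn,syu,ooq] add [xhw,obty] -> 9 lines: ukw utu tbop xhw obty eugt xcgyl iucum tvz
Hunk 2: at line 1 remove [utu] add [tgu] -> 9 lines: ukw tgu tbop xhw obty eugt xcgyl iucum tvz
Hunk 3: at line 3 remove [obty,eugt] add [uatzy,itx,klkd] -> 10 lines: ukw tgu tbop xhw uatzy itx klkd xcgyl iucum tvz
Final line 3: tbop

Answer: tbop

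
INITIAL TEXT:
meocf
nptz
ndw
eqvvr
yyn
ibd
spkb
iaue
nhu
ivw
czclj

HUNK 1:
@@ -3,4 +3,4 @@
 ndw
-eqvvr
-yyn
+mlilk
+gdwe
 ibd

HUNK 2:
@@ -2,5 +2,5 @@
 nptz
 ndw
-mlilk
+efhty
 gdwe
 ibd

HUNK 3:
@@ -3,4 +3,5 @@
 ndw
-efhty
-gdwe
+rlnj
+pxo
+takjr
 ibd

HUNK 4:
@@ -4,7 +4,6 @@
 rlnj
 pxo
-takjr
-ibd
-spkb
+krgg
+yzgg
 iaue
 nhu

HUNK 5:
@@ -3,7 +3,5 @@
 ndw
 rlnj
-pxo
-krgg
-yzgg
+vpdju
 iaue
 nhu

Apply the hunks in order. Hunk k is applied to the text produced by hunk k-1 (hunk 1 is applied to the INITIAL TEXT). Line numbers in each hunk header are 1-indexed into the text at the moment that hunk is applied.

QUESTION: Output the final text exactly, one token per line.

Hunk 1: at line 3 remove [eqvvr,yyn] add [mlilk,gdwe] -> 11 lines: meocf nptz ndw mlilk gdwe ibd spkb iaue nhu ivw czclj
Hunk 2: at line 2 remove [mlilk] add [efhty] -> 11 lines: meocf nptz ndw efhty gdwe ibd spkb iaue nhu ivw czclj
Hunk 3: at line 3 remove [efhty,gdwe] add [rlnj,pxo,takjr] -> 12 lines: meocf nptz ndw rlnj pxo takjr ibd spkb iaue nhu ivw czclj
Hunk 4: at line 4 remove [takjr,ibd,spkb] add [krgg,yzgg] -> 11 lines: meocf nptz ndw rlnj pxo krgg yzgg iaue nhu ivw czclj
Hunk 5: at line 3 remove [pxo,krgg,yzgg] add [vpdju] -> 9 lines: meocf nptz ndw rlnj vpdju iaue nhu ivw czclj

Answer: meocf
nptz
ndw
rlnj
vpdju
iaue
nhu
ivw
czclj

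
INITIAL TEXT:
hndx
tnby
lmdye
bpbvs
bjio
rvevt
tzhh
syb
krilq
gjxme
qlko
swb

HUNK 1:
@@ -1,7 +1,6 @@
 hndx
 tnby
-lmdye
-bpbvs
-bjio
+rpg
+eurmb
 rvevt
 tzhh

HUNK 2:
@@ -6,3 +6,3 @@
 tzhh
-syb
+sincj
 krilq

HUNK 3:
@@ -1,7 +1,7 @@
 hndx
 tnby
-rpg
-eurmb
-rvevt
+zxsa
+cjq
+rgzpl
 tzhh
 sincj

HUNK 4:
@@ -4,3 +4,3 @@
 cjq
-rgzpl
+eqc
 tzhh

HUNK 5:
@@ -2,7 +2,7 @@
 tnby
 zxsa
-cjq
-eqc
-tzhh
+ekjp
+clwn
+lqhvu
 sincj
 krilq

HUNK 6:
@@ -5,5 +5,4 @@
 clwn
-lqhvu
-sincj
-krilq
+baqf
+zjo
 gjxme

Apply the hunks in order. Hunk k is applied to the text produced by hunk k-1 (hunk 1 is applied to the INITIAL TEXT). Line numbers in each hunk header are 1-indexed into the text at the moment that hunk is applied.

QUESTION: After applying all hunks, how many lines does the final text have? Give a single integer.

Hunk 1: at line 1 remove [lmdye,bpbvs,bjio] add [rpg,eurmb] -> 11 lines: hndx tnby rpg eurmb rvevt tzhh syb krilq gjxme qlko swb
Hunk 2: at line 6 remove [syb] add [sincj] -> 11 lines: hndx tnby rpg eurmb rvevt tzhh sincj krilq gjxme qlko swb
Hunk 3: at line 1 remove [rpg,eurmb,rvevt] add [zxsa,cjq,rgzpl] -> 11 lines: hndx tnby zxsa cjq rgzpl tzhh sincj krilq gjxme qlko swb
Hunk 4: at line 4 remove [rgzpl] add [eqc] -> 11 lines: hndx tnby zxsa cjq eqc tzhh sincj krilq gjxme qlko swb
Hunk 5: at line 2 remove [cjq,eqc,tzhh] add [ekjp,clwn,lqhvu] -> 11 lines: hndx tnby zxsa ekjp clwn lqhvu sincj krilq gjxme qlko swb
Hunk 6: at line 5 remove [lqhvu,sincj,krilq] add [baqf,zjo] -> 10 lines: hndx tnby zxsa ekjp clwn baqf zjo gjxme qlko swb
Final line count: 10

Answer: 10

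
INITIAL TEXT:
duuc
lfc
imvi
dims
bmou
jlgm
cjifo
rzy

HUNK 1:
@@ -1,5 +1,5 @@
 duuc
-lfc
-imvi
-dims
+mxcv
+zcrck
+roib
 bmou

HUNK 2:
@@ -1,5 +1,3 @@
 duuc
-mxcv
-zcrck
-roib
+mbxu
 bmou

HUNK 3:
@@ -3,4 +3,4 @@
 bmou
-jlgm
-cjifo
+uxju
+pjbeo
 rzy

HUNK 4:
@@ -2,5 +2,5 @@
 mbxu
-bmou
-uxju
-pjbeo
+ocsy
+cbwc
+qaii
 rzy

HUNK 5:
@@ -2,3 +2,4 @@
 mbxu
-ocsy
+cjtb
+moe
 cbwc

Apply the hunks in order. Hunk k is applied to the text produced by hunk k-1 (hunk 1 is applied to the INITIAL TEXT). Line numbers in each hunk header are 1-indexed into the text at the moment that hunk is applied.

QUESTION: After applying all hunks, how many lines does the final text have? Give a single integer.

Hunk 1: at line 1 remove [lfc,imvi,dims] add [mxcv,zcrck,roib] -> 8 lines: duuc mxcv zcrck roib bmou jlgm cjifo rzy
Hunk 2: at line 1 remove [mxcv,zcrck,roib] add [mbxu] -> 6 lines: duuc mbxu bmou jlgm cjifo rzy
Hunk 3: at line 3 remove [jlgm,cjifo] add [uxju,pjbeo] -> 6 lines: duuc mbxu bmou uxju pjbeo rzy
Hunk 4: at line 2 remove [bmou,uxju,pjbeo] add [ocsy,cbwc,qaii] -> 6 lines: duuc mbxu ocsy cbwc qaii rzy
Hunk 5: at line 2 remove [ocsy] add [cjtb,moe] -> 7 lines: duuc mbxu cjtb moe cbwc qaii rzy
Final line count: 7

Answer: 7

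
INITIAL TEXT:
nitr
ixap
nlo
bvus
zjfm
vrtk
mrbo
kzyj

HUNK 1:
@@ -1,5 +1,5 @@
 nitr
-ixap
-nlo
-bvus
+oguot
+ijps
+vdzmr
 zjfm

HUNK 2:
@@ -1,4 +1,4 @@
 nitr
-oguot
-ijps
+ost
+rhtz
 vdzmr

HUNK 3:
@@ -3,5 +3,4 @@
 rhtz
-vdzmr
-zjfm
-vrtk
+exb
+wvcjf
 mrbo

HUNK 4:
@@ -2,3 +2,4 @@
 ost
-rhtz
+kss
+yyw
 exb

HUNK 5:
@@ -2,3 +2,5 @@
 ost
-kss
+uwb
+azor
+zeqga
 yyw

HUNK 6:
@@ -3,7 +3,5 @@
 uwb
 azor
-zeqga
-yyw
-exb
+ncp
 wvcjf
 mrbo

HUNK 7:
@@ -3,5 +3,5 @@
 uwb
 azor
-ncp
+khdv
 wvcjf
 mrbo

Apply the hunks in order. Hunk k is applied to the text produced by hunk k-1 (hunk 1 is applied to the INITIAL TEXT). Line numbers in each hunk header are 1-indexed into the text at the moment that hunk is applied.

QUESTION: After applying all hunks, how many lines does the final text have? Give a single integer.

Answer: 8

Derivation:
Hunk 1: at line 1 remove [ixap,nlo,bvus] add [oguot,ijps,vdzmr] -> 8 lines: nitr oguot ijps vdzmr zjfm vrtk mrbo kzyj
Hunk 2: at line 1 remove [oguot,ijps] add [ost,rhtz] -> 8 lines: nitr ost rhtz vdzmr zjfm vrtk mrbo kzyj
Hunk 3: at line 3 remove [vdzmr,zjfm,vrtk] add [exb,wvcjf] -> 7 lines: nitr ost rhtz exb wvcjf mrbo kzyj
Hunk 4: at line 2 remove [rhtz] add [kss,yyw] -> 8 lines: nitr ost kss yyw exb wvcjf mrbo kzyj
Hunk 5: at line 2 remove [kss] add [uwb,azor,zeqga] -> 10 lines: nitr ost uwb azor zeqga yyw exb wvcjf mrbo kzyj
Hunk 6: at line 3 remove [zeqga,yyw,exb] add [ncp] -> 8 lines: nitr ost uwb azor ncp wvcjf mrbo kzyj
Hunk 7: at line 3 remove [ncp] add [khdv] -> 8 lines: nitr ost uwb azor khdv wvcjf mrbo kzyj
Final line count: 8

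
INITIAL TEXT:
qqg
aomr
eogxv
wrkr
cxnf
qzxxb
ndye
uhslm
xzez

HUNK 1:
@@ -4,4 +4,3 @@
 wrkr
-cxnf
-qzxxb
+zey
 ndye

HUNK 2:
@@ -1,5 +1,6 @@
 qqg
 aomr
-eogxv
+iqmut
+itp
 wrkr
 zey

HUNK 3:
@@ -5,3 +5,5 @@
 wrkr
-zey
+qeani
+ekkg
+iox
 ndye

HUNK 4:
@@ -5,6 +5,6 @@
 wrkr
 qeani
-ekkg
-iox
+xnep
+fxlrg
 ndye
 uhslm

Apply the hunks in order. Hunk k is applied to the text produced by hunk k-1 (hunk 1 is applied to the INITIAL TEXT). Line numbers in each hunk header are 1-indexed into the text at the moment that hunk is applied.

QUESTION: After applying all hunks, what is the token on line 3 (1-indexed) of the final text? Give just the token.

Hunk 1: at line 4 remove [cxnf,qzxxb] add [zey] -> 8 lines: qqg aomr eogxv wrkr zey ndye uhslm xzez
Hunk 2: at line 1 remove [eogxv] add [iqmut,itp] -> 9 lines: qqg aomr iqmut itp wrkr zey ndye uhslm xzez
Hunk 3: at line 5 remove [zey] add [qeani,ekkg,iox] -> 11 lines: qqg aomr iqmut itp wrkr qeani ekkg iox ndye uhslm xzez
Hunk 4: at line 5 remove [ekkg,iox] add [xnep,fxlrg] -> 11 lines: qqg aomr iqmut itp wrkr qeani xnep fxlrg ndye uhslm xzez
Final line 3: iqmut

Answer: iqmut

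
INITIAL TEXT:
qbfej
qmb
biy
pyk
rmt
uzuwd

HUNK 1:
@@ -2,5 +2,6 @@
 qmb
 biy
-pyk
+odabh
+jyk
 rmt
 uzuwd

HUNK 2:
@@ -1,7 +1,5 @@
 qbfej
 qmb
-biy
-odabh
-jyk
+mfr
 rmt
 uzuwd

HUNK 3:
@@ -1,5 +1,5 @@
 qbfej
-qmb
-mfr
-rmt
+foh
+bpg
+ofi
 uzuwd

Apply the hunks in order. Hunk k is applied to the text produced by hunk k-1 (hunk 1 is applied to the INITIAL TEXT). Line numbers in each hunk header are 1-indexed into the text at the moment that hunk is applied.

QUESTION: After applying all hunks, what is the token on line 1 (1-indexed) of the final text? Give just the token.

Hunk 1: at line 2 remove [pyk] add [odabh,jyk] -> 7 lines: qbfej qmb biy odabh jyk rmt uzuwd
Hunk 2: at line 1 remove [biy,odabh,jyk] add [mfr] -> 5 lines: qbfej qmb mfr rmt uzuwd
Hunk 3: at line 1 remove [qmb,mfr,rmt] add [foh,bpg,ofi] -> 5 lines: qbfej foh bpg ofi uzuwd
Final line 1: qbfej

Answer: qbfej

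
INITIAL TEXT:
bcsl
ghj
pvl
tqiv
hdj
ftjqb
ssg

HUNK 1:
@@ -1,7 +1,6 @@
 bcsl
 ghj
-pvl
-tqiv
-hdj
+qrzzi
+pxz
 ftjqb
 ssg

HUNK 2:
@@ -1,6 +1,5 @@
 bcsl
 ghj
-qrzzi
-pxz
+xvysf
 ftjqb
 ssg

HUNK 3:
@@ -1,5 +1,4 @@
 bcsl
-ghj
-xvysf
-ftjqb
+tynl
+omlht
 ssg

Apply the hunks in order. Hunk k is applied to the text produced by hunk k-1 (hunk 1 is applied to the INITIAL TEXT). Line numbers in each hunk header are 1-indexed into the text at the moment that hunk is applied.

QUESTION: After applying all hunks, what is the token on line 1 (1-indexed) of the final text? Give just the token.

Hunk 1: at line 1 remove [pvl,tqiv,hdj] add [qrzzi,pxz] -> 6 lines: bcsl ghj qrzzi pxz ftjqb ssg
Hunk 2: at line 1 remove [qrzzi,pxz] add [xvysf] -> 5 lines: bcsl ghj xvysf ftjqb ssg
Hunk 3: at line 1 remove [ghj,xvysf,ftjqb] add [tynl,omlht] -> 4 lines: bcsl tynl omlht ssg
Final line 1: bcsl

Answer: bcsl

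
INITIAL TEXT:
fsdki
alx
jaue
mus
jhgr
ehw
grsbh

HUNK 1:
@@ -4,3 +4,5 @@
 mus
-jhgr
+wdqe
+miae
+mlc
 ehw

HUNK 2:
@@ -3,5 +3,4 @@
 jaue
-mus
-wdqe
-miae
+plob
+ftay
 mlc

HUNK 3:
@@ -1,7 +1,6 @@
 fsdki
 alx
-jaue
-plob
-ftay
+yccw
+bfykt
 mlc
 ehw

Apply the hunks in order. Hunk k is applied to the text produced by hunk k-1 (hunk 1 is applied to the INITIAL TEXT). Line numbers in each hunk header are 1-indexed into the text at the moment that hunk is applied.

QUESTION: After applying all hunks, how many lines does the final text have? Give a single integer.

Answer: 7

Derivation:
Hunk 1: at line 4 remove [jhgr] add [wdqe,miae,mlc] -> 9 lines: fsdki alx jaue mus wdqe miae mlc ehw grsbh
Hunk 2: at line 3 remove [mus,wdqe,miae] add [plob,ftay] -> 8 lines: fsdki alx jaue plob ftay mlc ehw grsbh
Hunk 3: at line 1 remove [jaue,plob,ftay] add [yccw,bfykt] -> 7 lines: fsdki alx yccw bfykt mlc ehw grsbh
Final line count: 7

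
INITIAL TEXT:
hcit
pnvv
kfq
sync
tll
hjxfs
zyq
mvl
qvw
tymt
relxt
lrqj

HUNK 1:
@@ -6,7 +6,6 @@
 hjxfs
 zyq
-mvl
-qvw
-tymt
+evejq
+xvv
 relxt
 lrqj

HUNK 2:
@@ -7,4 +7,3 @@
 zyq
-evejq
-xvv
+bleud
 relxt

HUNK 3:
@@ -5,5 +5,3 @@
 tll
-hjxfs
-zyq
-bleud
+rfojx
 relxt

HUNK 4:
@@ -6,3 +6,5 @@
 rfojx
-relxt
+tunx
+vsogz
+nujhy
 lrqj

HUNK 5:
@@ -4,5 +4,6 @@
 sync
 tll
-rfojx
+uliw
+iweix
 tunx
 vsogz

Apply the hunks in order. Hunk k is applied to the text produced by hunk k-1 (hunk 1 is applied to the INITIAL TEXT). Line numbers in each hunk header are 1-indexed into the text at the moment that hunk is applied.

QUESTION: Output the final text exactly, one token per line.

Hunk 1: at line 6 remove [mvl,qvw,tymt] add [evejq,xvv] -> 11 lines: hcit pnvv kfq sync tll hjxfs zyq evejq xvv relxt lrqj
Hunk 2: at line 7 remove [evejq,xvv] add [bleud] -> 10 lines: hcit pnvv kfq sync tll hjxfs zyq bleud relxt lrqj
Hunk 3: at line 5 remove [hjxfs,zyq,bleud] add [rfojx] -> 8 lines: hcit pnvv kfq sync tll rfojx relxt lrqj
Hunk 4: at line 6 remove [relxt] add [tunx,vsogz,nujhy] -> 10 lines: hcit pnvv kfq sync tll rfojx tunx vsogz nujhy lrqj
Hunk 5: at line 4 remove [rfojx] add [uliw,iweix] -> 11 lines: hcit pnvv kfq sync tll uliw iweix tunx vsogz nujhy lrqj

Answer: hcit
pnvv
kfq
sync
tll
uliw
iweix
tunx
vsogz
nujhy
lrqj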